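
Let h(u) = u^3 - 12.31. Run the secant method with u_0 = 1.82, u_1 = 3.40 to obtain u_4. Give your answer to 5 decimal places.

2.31523

h(1.82) = -6.2814320, h(3.40) = 26.9940000
u_2 = 3.4000000 − 26.9940000·(3.4000000 − 1.8200000) / (26.9940000 − (-6.2814320)) = 3.4000000 − (42.6505200)/(33.2754320) = 2.1182580
h(2.1182580) = -2.8053409
u_3 = 2.1182580 − (-2.8053409)·(2.1182580 − 3.4000000) / (-2.8053409 − 26.9940000) = 2.1182580 − (3.5957234)/(-29.7993409) = 2.2389225
h(2.2389225) = -1.0867877
u_4 = 2.2389225 − (-1.0867877)·(2.2389225 − 2.1182580) / (-1.0867877 − (-2.8053409)) = 2.2389225 − (-0.1311367)/(1.7185532) = 2.3152290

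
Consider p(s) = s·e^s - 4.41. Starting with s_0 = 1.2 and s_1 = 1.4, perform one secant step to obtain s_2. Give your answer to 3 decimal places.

p(1.2) = -0.42586, p(1.4) = 1.26728
s_2 = 1.40000 − 1.26728·(1.40000 − 1.20000) / (1.26728 − (-0.42586)) = 1.40000 − (0.25346)/(1.69314) = 1.25030

1.250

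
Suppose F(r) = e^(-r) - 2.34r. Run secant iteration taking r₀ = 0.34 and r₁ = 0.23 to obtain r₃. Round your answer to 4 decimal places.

0.3126

F(0.34) = -0.083830, F(0.23) = 0.256334
r₂ = 0.230000 − 0.256334·(0.230000 − 0.340000) / (0.256334 − (-0.083830)) = 0.230000 − (-0.028197)/(0.340163) = 0.312892
F(0.312892) = -0.000837
r₃ = 0.312892 − (-0.000837)·(0.312892 − 0.230000) / (-0.000837 − 0.256334) = 0.312892 − (-0.000069)/(-0.257171) = 0.312622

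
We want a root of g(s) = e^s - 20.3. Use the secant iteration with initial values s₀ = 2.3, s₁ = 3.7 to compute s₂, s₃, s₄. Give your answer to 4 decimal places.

2.7744, 2.9363, 3.0199

g(2.3) = -10.325818, g(3.7) = 20.147304
s₂ = 3.700000 − 20.147304·(3.700000 − 2.300000) / (20.147304 − (-10.325818)) = 3.700000 − (28.206226)/(30.473122) = 2.774390
g(2.774390) = -4.271153
s₃ = 2.774390 − (-4.271153)·(2.774390 − 3.700000) / (-4.271153 − 20.147304) = 2.774390 − (3.953422)/(-24.418458) = 2.936293
g(2.936293) = -1.454144
s₄ = 2.936293 − (-1.454144)·(2.936293 − 2.774390) / (-1.454144 − (-4.271153)) = 2.936293 − (-0.235430)/(2.817009) = 3.019868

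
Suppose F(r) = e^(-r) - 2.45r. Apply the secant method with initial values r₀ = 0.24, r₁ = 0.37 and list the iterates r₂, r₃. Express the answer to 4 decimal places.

F(0.24) = 0.198628, F(0.37) = -0.215766
r₂ = 0.370000 − (-0.215766)·(0.370000 − 0.240000) / (-0.215766 − 0.198628) = 0.370000 − (-0.028050)/(-0.414394) = 0.302312
F(0.302312) = -0.001556
r₃ = 0.302312 − (-0.001556)·(0.302312 − 0.370000) / (-0.001556 − (-0.215766)) = 0.302312 − (0.000105)/(0.214209) = 0.301820

0.3023, 0.3018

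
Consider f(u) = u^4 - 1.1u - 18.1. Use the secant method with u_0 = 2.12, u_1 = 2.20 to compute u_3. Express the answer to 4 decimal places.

f(2.12) = -0.232369, f(2.20) = 2.905600
u_2 = 2.200000 − 2.905600·(2.200000 − 2.120000) / (2.905600 − (-0.232369)) = 2.200000 − (0.232448)/(3.137969) = 2.125924
f(2.125924) = -0.012156
u_3 = 2.125924 − (-0.012156)·(2.125924 − 2.200000) / (-0.012156 − 2.905600) = 2.125924 − (0.000900)/(-2.917756) = 2.126233

2.1262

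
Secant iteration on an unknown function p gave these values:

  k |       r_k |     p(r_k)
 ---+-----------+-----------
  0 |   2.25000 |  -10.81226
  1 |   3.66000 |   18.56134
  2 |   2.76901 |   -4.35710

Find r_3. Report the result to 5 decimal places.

r_3 = 2.76901 − (-4.35710)·(2.76901 − 3.66000) / (-4.35710 − 18.56134)
   = 2.76901 − (3.8821325)/(-22.9184400) = 2.9383990

2.93840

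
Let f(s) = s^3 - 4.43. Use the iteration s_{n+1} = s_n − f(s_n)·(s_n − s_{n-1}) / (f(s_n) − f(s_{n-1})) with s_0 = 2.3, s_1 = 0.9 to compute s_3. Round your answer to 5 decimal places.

1.85923

f(2.3) = 7.7370000, f(0.9) = -3.7010000
s_2 = 0.9000000 − (-3.7010000)·(0.9000000 − 2.3000000) / (-3.7010000 − 7.7370000) = 0.9000000 − (5.1814000)/(-11.4380000) = 1.3529988
f(1.3529988) = -1.9531927
s_3 = 1.3529988 − (-1.9531927)·(1.3529988 − 0.9000000) / (-1.9531927 − (-3.7010000)) = 1.3529988 − (-0.8847939)/(1.7478073) = 1.8592296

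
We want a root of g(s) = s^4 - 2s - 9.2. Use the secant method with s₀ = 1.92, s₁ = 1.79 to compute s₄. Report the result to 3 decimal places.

1.899

g(1.92) = 0.54954, g(1.79) = -2.51374
s₂ = 1.79000 − (-2.51374)·(1.79000 − 1.92000) / (-2.51374 − 0.54954) = 1.79000 − (0.32679)/(-3.06329) = 1.89668
g(1.89668) = -0.05215
s₃ = 1.89668 − (-0.05215)·(1.89668 − 1.79000) / (-0.05215 − (-2.51374)) = 1.89668 − (-0.00556)/(2.46159) = 1.89894
g(1.89894) = 0.00512
s₄ = 1.89894 − 0.00512·(1.89894 − 1.89668) / (0.00512 − (-0.05215)) = 1.89894 − (0.00001)/(0.05727) = 1.89874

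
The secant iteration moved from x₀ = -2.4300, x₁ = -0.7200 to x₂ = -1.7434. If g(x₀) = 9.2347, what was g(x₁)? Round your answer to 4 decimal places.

-13.7646

The secant line through (-2.4300, 9.2347) and (-0.7200, g(x₁)) crosses zero at x₂ = -1.7434.
So (-2.4300, 9.2347), (-0.7200, g(x₁)), (-1.7434, 0) are collinear:
g(x₁) = 9.2347 · (-0.7200 − (-1.7434)) / (-2.4300 − (-1.7434)) = 9.2347 · (1.023400)/(-0.686600) = -13.764626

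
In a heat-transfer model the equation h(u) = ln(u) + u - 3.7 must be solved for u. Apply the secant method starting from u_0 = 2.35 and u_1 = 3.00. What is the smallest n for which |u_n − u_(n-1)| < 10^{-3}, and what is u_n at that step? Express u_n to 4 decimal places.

n = 4, u_n = 2.7049

h(2.35) = -0.495585, h(3.00) = 0.398612
u_2 = 3.000000 − 0.398612·(0.650000)/(0.894197) = 2.710245;  |Δ| = 0.289755
h(2.710245) = 0.007284
u_3 = 2.710245 − 0.007284·(-0.289755)/(-0.391328) = 2.704852;  |Δ| = 0.005393
h(2.704852) = -0.000101
u_4 = 2.704852 − (-0.000101)·(-0.005393)/(-0.007385) = 2.704926;  |Δ| = 0.000074
|u_4 − u_3| = 0.000074 < 10^{-3}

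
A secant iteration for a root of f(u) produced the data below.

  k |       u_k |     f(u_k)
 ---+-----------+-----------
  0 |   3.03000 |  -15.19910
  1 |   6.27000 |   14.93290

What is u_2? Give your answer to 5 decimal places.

u_2 = 6.27000 − 14.93290·(6.27000 − 3.03000) / (14.93290 − (-15.19910))
   = 6.27000 − (48.3825960)/(30.1320000) = 4.6643118

4.66431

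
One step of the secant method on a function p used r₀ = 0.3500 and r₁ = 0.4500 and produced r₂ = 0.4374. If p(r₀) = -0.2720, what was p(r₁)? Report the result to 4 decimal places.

The secant line through (0.3500, -0.2720) and (0.4500, p(r₁)) crosses zero at r₂ = 0.4374.
So (0.3500, -0.2720), (0.4500, p(r₁)), (0.4374, 0) are collinear:
p(r₁) = -0.2720 · (0.4500 − 0.4374) / (0.3500 − 0.4374) = -0.2720 · (0.012600)/(-0.087400) = 0.039213

0.0392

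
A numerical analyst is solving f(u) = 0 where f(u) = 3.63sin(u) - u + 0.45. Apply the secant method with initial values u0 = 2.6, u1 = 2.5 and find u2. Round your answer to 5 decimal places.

2.53052

f(2.6) = -0.2787300, f(2.5) = 0.1224539
u2 = 2.5000000 − 0.1224539·(2.5000000 − 2.6000000) / (0.1224539 − (-0.2787300)) = 2.5000000 − (-0.0122454)/(0.4011839) = 2.5305231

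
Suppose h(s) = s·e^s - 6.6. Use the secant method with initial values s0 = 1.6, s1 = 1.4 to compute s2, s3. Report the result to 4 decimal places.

h(1.6) = 1.324852, h(1.4) = -0.922720
s2 = 1.400000 − (-0.922720)·(1.400000 − 1.600000) / (-0.922720 − 1.324852) = 1.400000 − (0.184544)/(-2.247572) = 1.482108
h(1.482108) = -0.075439
s3 = 1.482108 − (-0.075439)·(1.482108 − 1.400000) / (-0.075439 − (-0.922720)) = 1.482108 − (-0.006194)/(0.847281) = 1.489419

1.4821, 1.4894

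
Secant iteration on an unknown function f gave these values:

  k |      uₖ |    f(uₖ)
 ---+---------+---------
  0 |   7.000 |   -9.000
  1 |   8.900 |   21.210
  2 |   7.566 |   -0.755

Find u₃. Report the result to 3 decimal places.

u₃ = 7.566 − (-0.755)·(7.566 − 8.900) / (-0.755 − 21.210)
   = 7.566 − (1.00717)/(-21.96500) = 7.61185

7.612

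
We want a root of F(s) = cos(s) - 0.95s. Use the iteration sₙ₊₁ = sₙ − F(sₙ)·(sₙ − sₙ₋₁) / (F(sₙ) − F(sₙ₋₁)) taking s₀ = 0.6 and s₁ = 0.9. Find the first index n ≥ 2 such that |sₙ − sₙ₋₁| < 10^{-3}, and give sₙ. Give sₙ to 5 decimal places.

n = 4, sₙ = 0.76173

F(0.6) = 0.2553356, F(0.9) = -0.2333900
s₂ = 0.9000000 − (-0.2333900)·(0.3000000)/(-0.4887256) = 0.7567356;  |Δ| = 0.1432644
F(0.7567356) = 0.0081823
s₃ = 0.7567356 − 0.0081823·(-0.1432644)/(0.2415723) = 0.7615881;  |Δ| = 0.0048525
F(0.7615881) = 0.0002324
s₄ = 0.7615881 − 0.0002324·(0.0048525)/(-0.0079499) = 0.7617299;  |Δ| = 0.0001418
|s₄ − s₃| = 0.0001418 < 10^{-3}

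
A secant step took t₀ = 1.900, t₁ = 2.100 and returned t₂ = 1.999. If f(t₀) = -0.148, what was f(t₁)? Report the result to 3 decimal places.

The secant line through (1.900, -0.148) and (2.100, f(t₁)) crosses zero at t₂ = 1.999.
So (1.900, -0.148), (2.100, f(t₁)), (1.999, 0) are collinear:
f(t₁) = -0.148 · (2.100 − 1.999) / (1.900 − 1.999) = -0.148 · (0.10100)/(-0.09900) = 0.15099

0.151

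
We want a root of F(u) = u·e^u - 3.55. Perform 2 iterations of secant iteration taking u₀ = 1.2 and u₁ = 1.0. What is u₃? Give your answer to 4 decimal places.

F(1.2) = 0.434140, F(1.0) = -0.831718
u₂ = 1.000000 − (-0.831718)·(1.000000 − 1.200000) / (-0.831718 − 0.434140) = 1.000000 − (0.166344)/(-1.265858) = 1.131408
F(1.131408) = -0.042616
u₃ = 1.131408 − (-0.042616)·(1.131408 − 1.000000) / (-0.042616 − (-0.831718)) = 1.131408 − (-0.005600)/(0.789102) = 1.138505

1.1385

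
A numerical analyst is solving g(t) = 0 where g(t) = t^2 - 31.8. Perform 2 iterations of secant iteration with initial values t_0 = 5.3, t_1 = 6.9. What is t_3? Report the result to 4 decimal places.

g(5.3) = -3.710000, g(6.9) = 15.810000
t_2 = 6.900000 − 15.810000·(6.900000 − 5.300000) / (15.810000 − (-3.710000)) = 6.900000 − (25.296000)/(19.520000) = 5.604098
g(5.604098) = -0.394082
t_3 = 5.604098 − (-0.394082)·(5.604098 − 6.900000) / (-0.394082 − 15.810000) = 5.604098 − (0.510691)/(-16.204082) = 5.635615

5.6356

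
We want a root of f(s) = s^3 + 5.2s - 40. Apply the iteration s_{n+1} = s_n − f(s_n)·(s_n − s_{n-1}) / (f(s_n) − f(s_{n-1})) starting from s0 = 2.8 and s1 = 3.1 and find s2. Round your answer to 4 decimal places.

f(2.8) = -3.488000, f(3.1) = 5.911000
s2 = 3.100000 − 5.911000·(3.100000 − 2.800000) / (5.911000 − (-3.488000)) = 3.100000 − (1.773300)/(9.399000) = 2.911331

2.9113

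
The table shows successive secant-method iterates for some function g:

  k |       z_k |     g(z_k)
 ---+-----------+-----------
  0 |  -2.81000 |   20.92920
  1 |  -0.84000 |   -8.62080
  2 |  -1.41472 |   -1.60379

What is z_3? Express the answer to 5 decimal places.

-1.54608

z_3 = -1.41472 − (-1.60379)·(-1.41472 − (-0.84000)) / (-1.60379 − (-8.62080))
   = -1.41472 − (0.9217302)/(7.0170100) = -1.5460765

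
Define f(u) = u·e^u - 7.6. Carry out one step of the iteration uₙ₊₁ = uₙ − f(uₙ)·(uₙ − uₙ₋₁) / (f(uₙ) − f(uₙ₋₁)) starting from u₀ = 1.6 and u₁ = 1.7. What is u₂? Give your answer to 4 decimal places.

f(1.6) = 0.324852, f(1.7) = 1.705711
u₂ = 1.700000 − 1.705711·(1.700000 − 1.600000) / (1.705711 − 0.324852) = 1.700000 − (0.170571)/(1.380859) = 1.576475

1.5765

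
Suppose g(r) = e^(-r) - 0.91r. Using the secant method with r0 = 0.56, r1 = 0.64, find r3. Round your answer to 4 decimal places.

0.6019

g(0.56) = 0.061609, g(0.64) = -0.055108
r2 = 0.640000 − (-0.055108)·(0.640000 − 0.560000) / (-0.055108 − 0.061609) = 0.640000 − (-0.004409)/(-0.116717) = 0.602228
g(0.602228) = -0.000437
r3 = 0.602228 − (-0.000437)·(0.602228 − 0.640000) / (-0.000437 − (-0.055108)) = 0.602228 − (0.000017)/(0.054670) = 0.601926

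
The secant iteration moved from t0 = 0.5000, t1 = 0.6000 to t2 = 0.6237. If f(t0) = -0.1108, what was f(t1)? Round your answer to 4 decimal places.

-0.0212

The secant line through (0.5000, -0.1108) and (0.6000, f(t1)) crosses zero at t2 = 0.6237.
So (0.5000, -0.1108), (0.6000, f(t1)), (0.6237, 0) are collinear:
f(t1) = -0.1108 · (0.6000 − 0.6237) / (0.5000 − 0.6237) = -0.1108 · (-0.023700)/(-0.123700) = -0.021228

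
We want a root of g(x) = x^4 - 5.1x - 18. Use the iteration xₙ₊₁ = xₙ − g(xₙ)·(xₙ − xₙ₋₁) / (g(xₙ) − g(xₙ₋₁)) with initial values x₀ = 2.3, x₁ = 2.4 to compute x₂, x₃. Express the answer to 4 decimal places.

2.3373, 2.3389

g(2.3) = -1.745900, g(2.4) = 2.937600
x₂ = 2.400000 − 2.937600·(2.400000 − 2.300000) / (2.937600 − (-1.745900)) = 2.400000 − (0.293760)/(4.683500) = 2.337278
g(2.337278) = -0.077201
x₃ = 2.337278 − (-0.077201)·(2.337278 − 2.400000) / (-0.077201 − 2.937600) = 2.337278 − (0.004842)/(-3.014801) = 2.338884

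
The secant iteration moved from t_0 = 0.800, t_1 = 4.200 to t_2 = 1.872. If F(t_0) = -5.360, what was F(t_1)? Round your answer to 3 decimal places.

The secant line through (0.800, -5.360) and (4.200, F(t_1)) crosses zero at t_2 = 1.872.
So (0.800, -5.360), (4.200, F(t_1)), (1.872, 0) are collinear:
F(t_1) = -5.360 · (4.200 − 1.872) / (0.800 − 1.872) = -5.360 · (2.32800)/(-1.07200) = 11.64000

11.640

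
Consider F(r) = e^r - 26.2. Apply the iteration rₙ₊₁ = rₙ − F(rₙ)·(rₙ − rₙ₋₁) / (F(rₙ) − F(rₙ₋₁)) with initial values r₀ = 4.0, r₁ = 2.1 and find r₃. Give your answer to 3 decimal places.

3.593

F(4.0) = 28.39815, F(2.1) = -18.03383
r₂ = 2.10000 − (-18.03383)·(2.10000 − 4.00000) / (-18.03383 − 28.39815) = 2.10000 − (34.26428)/(-46.43198) = 2.83795
F(2.83795) = -9.11936
r₃ = 2.83795 − (-9.11936)·(2.83795 − 2.10000) / (-9.11936 − (-18.03383)) = 2.83795 − (-6.72959)/(8.91447) = 3.59285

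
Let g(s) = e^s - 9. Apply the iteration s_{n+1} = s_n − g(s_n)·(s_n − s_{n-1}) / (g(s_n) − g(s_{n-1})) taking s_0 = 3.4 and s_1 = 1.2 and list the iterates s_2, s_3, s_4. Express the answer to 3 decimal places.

g(3.4) = 20.96410, g(1.2) = -5.67988
s_2 = 1.20000 − (-5.67988)·(1.20000 − 3.40000) / (-5.67988 − 20.96410) = 1.20000 − (12.49574)/(-26.64398) = 1.66899
g(1.66899) = -3.69320
s_3 = 1.66899 − (-3.69320)·(1.66899 − 1.20000) / (-3.69320 − (-5.67988)) = 1.66899 − (-1.73207)/(1.98668) = 2.54083
g(2.54083) = 3.69019
s_4 = 2.54083 − 3.69019·(2.54083 − 1.66899) / (3.69019 − (-3.69320)) = 2.54083 − (3.21725)/(7.38339) = 2.10509

1.669, 2.541, 2.105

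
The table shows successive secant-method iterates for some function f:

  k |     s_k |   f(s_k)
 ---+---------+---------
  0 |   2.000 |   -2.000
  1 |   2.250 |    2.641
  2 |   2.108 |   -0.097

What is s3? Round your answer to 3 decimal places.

s3 = 2.108 − (-0.097)·(2.108 − 2.250) / (-0.097 − 2.641)
   = 2.108 − (0.01377)/(-2.73800) = 2.11303

2.113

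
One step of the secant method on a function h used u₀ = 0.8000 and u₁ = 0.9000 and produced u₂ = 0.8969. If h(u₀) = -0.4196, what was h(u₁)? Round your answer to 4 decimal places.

The secant line through (0.8000, -0.4196) and (0.9000, h(u₁)) crosses zero at u₂ = 0.8969.
So (0.8000, -0.4196), (0.9000, h(u₁)), (0.8969, 0) are collinear:
h(u₁) = -0.4196 · (0.9000 − 0.8969) / (0.8000 − 0.8969) = -0.4196 · (0.003100)/(-0.096900) = 0.013424

0.0134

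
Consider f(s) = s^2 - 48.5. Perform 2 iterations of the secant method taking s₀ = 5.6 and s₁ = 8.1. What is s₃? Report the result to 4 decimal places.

f(5.6) = -17.140000, f(8.1) = 17.110000
s₂ = 8.100000 − 17.110000·(8.100000 − 5.600000) / (17.110000 − (-17.140000)) = 8.100000 − (42.775000)/(34.250000) = 6.851095
f(6.851095) = -1.562499
s₃ = 6.851095 − (-1.562499)·(6.851095 − 8.100000) / (-1.562499 − 17.110000) = 6.851095 − (1.951413)/(-18.672499) = 6.955602

6.9556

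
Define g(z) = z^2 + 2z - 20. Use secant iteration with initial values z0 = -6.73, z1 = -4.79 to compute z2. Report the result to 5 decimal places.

-5.48705

g(-6.73) = 11.8329000, g(-4.79) = -6.6359000
z2 = -4.7900000 − (-6.6359000)·(-4.7900000 − (-6.7300000)) / (-6.6359000 − 11.8329000) = -4.7900000 − (-12.8736460)/(-18.4688000) = -5.4870483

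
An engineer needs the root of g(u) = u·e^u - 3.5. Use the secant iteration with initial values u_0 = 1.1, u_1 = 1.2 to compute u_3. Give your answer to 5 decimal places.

1.13021

g(1.1) = -0.1954174, g(1.2) = 0.4841403
u_2 = 1.2000000 − 0.4841403·(1.2000000 − 1.1000000) / (0.4841403 − (-0.1954174)) = 1.2000000 − (0.0484140)/(0.6795577) = 1.1287566
g(1.1287566) = -0.0100996
u_3 = 1.1287566 − (-0.0100996)·(1.1287566 − 1.2000000) / (-0.0100996 − 0.4841403) = 1.1287566 − (0.0007195)/(-0.4942399) = 1.1302124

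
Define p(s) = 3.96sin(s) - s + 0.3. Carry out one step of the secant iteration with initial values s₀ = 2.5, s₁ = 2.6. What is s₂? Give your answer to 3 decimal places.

p(2.5) = 0.16995, p(2.6) = -0.25861
s₂ = 2.60000 − (-0.25861)·(2.60000 − 2.50000) / (-0.25861 − 0.16995) = 2.60000 − (-0.02586)/(-0.42856) = 2.53966

2.540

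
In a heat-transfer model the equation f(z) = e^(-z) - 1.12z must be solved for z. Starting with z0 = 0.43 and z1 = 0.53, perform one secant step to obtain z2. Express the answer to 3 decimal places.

f(0.43) = 0.16891, f(0.53) = -0.00500
z2 = 0.53000 − (-0.00500)·(0.53000 − 0.43000) / (-0.00500 − 0.16891) = 0.53000 − (-0.00050)/(-0.17390) = 0.52713

0.527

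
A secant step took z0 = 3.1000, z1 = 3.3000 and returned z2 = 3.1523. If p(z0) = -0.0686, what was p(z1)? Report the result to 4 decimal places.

The secant line through (3.1000, -0.0686) and (3.3000, p(z1)) crosses zero at z2 = 3.1523.
So (3.1000, -0.0686), (3.3000, p(z1)), (3.1523, 0) are collinear:
p(z1) = -0.0686 · (3.3000 − 3.1523) / (3.1000 − 3.1523) = -0.0686 · (0.147700)/(-0.052300) = 0.193733

0.1937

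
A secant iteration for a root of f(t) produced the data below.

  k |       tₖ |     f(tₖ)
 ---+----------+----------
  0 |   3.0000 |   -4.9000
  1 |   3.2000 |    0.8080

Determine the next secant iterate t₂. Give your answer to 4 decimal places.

t₂ = 3.2000 − 0.8080·(3.2000 − 3.0000) / (0.8080 − (-4.9000))
   = 3.2000 − (0.161600)/(5.708000) = 3.171689

3.1717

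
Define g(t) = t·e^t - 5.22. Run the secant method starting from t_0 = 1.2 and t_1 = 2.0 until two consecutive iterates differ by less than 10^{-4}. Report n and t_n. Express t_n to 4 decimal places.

n = 6, t_n = 1.3514

g(1.2) = -1.235860, g(2.0) = 9.558112
t_2 = 2.000000 − 9.558112·(0.800000)/(10.793972) = 1.291596;  |Δ| = 0.708404
g(1.291596) = -0.520410
t_3 = 1.291596 − (-0.520410)·(-0.708404)/(-10.078523) = 1.328175;  |Δ| = 0.036579
g(1.328175) = -0.207268
t_4 = 1.328175 − (-0.207268)·(0.036579)/(0.313142) = 1.352387;  |Δ| = 0.024211
g(1.352387) = 0.009196
t_5 = 1.352387 − 0.009196·(0.024211)/(0.216464) = 1.351358;  |Δ| = 0.001029
g(1.351358) = -0.000153
t_6 = 1.351358 − (-0.000153)·(-0.001029)/(-0.009348) = 1.351375;  |Δ| = 0.000017
|t_6 − t_5| = 0.000017 < 10^{-4}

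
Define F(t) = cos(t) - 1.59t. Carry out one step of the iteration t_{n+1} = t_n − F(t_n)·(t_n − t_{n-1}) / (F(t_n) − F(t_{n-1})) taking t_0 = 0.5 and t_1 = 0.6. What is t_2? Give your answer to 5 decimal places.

0.53909

F(0.5) = 0.0825826, F(0.6) = -0.1286644
t_2 = 0.6000000 − (-0.1286644)·(0.6000000 − 0.5000000) / (-0.1286644 − 0.0825826) = 0.6000000 − (-0.0128664)/(-0.2112469) = 0.5390929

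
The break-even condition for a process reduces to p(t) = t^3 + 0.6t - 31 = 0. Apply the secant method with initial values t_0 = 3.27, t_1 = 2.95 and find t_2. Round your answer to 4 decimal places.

p(3.27) = 5.927783, p(2.95) = -3.557625
t_2 = 2.950000 − (-3.557625)·(2.950000 − 3.270000) / (-3.557625 − 5.927783) = 2.950000 − (1.138440)/(-9.485408) = 3.070020

3.0700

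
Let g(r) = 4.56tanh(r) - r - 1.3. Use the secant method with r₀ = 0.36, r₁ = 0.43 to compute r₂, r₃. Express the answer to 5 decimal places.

g(0.36) = -0.0858240, g(0.43) = 0.1182652
r₂ = 0.4300000 − 0.1182652·(0.4300000 − 0.3600000) / (0.1182652 − (-0.0858240)) = 0.4300000 − (0.0082786)/(0.2040892) = 0.3894365
g(0.3894365) = 0.0017506
r₃ = 0.3894365 − 0.0017506·(0.3894365 − 0.4300000) / (0.0017506 − 0.1182652) = 0.3894365 − (-0.0000710)/(-0.1165146) = 0.3888271

0.38944, 0.38883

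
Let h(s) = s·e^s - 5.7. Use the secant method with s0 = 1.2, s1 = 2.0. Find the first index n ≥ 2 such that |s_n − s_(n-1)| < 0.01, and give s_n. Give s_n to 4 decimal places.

h(1.2) = -1.715860, h(2.0) = 9.078112
s2 = 2.000000 − 9.078112·(0.800000)/(10.793972) = 1.327172;  |Δ| = 0.672828
h(1.327172) = -0.696079
s3 = 1.327172 − (-0.696079)·(-0.672828)/(-9.774191) = 1.375088;  |Δ| = 0.047916
h(1.375088) = -0.260944
s4 = 1.375088 − (-0.260944)·(0.047916)/(0.435135) = 1.403823;  |Δ| = 0.028735
h(1.403823) = 0.014583
s5 = 1.403823 − 0.014583·(0.028735)/(0.275528) = 1.402302;  |Δ| = 0.001521
|s5 − s4| = 0.001521 < 0.01

n = 5, s_n = 1.4023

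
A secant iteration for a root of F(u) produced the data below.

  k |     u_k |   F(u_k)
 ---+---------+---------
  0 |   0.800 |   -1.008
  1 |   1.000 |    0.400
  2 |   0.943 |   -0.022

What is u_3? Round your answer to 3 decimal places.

0.946

u_3 = 0.943 − (-0.022)·(0.943 − 1.000) / (-0.022 − 0.400)
   = 0.943 − (0.00125)/(-0.42200) = 0.94597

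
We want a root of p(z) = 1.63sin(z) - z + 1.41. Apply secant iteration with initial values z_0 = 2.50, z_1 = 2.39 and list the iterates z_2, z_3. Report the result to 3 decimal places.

2.449, 2.450

p(2.50) = -0.11449, p(2.39) = 0.13297
z_2 = 2.39000 − 0.13297·(2.39000 − 2.50000) / (0.13297 − (-0.11449)) = 2.39000 − (-0.01463)/(0.24746) = 2.44911
p(2.44911) = 0.00157
z_3 = 2.44911 − 0.00157·(2.44911 − 2.39000) / (0.00157 − 0.13297) = 2.44911 − (0.00009)/(-0.13140) = 2.44981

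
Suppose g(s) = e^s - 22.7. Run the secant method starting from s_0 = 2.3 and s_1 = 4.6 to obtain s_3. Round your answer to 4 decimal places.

2.8313

g(2.3) = -12.725818, g(4.6) = 76.784316
s_2 = 4.600000 − 76.784316·(4.600000 − 2.300000) / (76.784316 − (-12.725818)) = 4.600000 − (176.603926)/(89.510133) = 2.626995
g(2.626995) = -8.867856
s_3 = 2.626995 − (-8.867856)·(2.626995 − 4.600000) / (-8.867856 − 76.784316) = 2.626995 − (17.496323)/(-85.652172) = 2.831267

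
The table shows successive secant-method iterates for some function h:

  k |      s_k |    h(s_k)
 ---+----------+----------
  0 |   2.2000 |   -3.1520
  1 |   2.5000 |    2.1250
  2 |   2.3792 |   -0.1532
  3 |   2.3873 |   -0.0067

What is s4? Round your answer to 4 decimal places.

s4 = 2.3873 − (-0.0067)·(2.3873 − 2.3792) / (-0.0067 − (-0.1532))
   = 2.3873 − (-0.000054)/(0.146500) = 2.387670

2.3877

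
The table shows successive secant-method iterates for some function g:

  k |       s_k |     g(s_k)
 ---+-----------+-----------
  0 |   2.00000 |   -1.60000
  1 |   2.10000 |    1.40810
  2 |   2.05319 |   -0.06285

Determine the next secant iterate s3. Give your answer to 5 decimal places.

s3 = 2.05319 − (-0.06285)·(2.05319 − 2.10000) / (-0.06285 − 1.40810)
   = 2.05319 − (0.0029420)/(-1.4709500) = 2.0551901

2.05519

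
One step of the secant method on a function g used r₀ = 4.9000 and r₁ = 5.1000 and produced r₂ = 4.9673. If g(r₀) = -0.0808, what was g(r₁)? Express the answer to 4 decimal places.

The secant line through (4.9000, -0.0808) and (5.1000, g(r₁)) crosses zero at r₂ = 4.9673.
So (4.9000, -0.0808), (5.1000, g(r₁)), (4.9673, 0) are collinear:
g(r₁) = -0.0808 · (5.1000 − 4.9673) / (4.9000 − 4.9673) = -0.0808 · (0.132700)/(-0.067300) = 0.159319

0.1593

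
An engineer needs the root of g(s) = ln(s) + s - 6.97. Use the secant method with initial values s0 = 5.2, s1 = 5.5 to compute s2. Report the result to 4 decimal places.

g(5.2) = -0.121341, g(5.5) = 0.234748
s2 = 5.500000 − 0.234748·(5.500000 − 5.200000) / (0.234748 − (-0.121341)) = 5.500000 − (0.070424)/(0.356089) = 5.302228

5.3022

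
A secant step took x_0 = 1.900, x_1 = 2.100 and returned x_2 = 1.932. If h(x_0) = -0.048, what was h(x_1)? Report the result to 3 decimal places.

The secant line through (1.900, -0.048) and (2.100, h(x_1)) crosses zero at x_2 = 1.932.
So (1.900, -0.048), (2.100, h(x_1)), (1.932, 0) are collinear:
h(x_1) = -0.048 · (2.100 − 1.932) / (1.900 − 1.932) = -0.048 · (0.16800)/(-0.03200) = 0.25200

0.252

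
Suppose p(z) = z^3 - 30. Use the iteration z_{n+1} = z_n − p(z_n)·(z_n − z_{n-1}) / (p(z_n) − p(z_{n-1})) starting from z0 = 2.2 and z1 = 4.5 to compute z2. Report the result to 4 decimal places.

p(2.2) = -19.352000, p(4.5) = 61.125000
z2 = 4.500000 − 61.125000·(4.500000 − 2.200000) / (61.125000 − (-19.352000)) = 4.500000 − (140.587500)/(80.477000) = 2.753072

2.7531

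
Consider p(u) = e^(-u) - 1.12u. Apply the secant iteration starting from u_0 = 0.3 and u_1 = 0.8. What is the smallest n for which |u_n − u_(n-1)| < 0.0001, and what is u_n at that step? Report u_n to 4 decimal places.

n = 5, u_n = 0.5271

p(0.3) = 0.404818, p(0.8) = -0.446671
u_2 = 0.800000 − (-0.446671)·(0.500000)/(-0.851489) = 0.537712;  |Δ| = 0.262288
p(0.537712) = -0.018154
u_3 = 0.537712 − (-0.018154)·(-0.262288)/(0.428517) = 0.526600;  |Δ| = 0.011112
p(0.526600) = 0.000818
u_4 = 0.526600 − 0.000818·(-0.011112)/(0.018972) = 0.527079;  |Δ| = 0.000479
p(0.527079) = -0.000001
u_5 = 0.527079 − (-0.000001)·(0.000479)/(-0.000819) = 0.527078;  |Δ| = 0.000001
|u_5 − u_4| = 0.000001 < 0.0001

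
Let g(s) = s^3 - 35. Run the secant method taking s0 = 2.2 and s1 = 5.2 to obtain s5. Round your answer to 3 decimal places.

g(2.2) = -24.35200, g(5.2) = 105.60800
s2 = 5.20000 − 105.60800·(5.20000 − 2.20000) / (105.60800 − (-24.35200)) = 5.20000 − (316.82400)/(129.96000) = 2.76214
g(2.76214) = -13.92643
s3 = 2.76214 − (-13.92643)·(2.76214 − 5.20000) / (-13.92643 − 105.60800) = 2.76214 − (33.95066)/(-119.53443) = 3.04617
g(3.04617) = -6.73423
s4 = 3.04617 − (-6.73423)·(3.04617 − 2.76214) / (-6.73423 − (-13.92643)) = 3.04617 − (-1.91268)/(7.19220) = 3.31210
g(3.31210) = 1.33392
s5 = 3.31210 − 1.33392·(3.31210 − 3.04617) / (1.33392 − (-6.73423)) = 3.31210 − (0.35474)/(8.06815) = 3.26814

3.268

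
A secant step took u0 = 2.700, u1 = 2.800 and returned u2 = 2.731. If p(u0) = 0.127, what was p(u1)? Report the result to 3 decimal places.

-0.283

The secant line through (2.700, 0.127) and (2.800, p(u1)) crosses zero at u2 = 2.731.
So (2.700, 0.127), (2.800, p(u1)), (2.731, 0) are collinear:
p(u1) = 0.127 · (2.800 − 2.731) / (2.700 − 2.731) = 0.127 · (0.06900)/(-0.03100) = -0.28268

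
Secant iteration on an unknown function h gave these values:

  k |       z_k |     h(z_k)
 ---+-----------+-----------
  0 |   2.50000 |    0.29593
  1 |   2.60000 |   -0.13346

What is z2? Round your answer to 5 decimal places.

2.56892

z2 = 2.60000 − (-0.13346)·(2.60000 − 2.50000) / (-0.13346 − 0.29593)
   = 2.60000 − (-0.0133460)/(-0.4293900) = 2.5689187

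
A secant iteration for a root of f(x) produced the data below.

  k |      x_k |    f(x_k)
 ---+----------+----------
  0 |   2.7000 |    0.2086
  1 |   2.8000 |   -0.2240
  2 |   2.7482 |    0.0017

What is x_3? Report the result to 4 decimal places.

x_3 = 2.7482 − 0.0017·(2.7482 − 2.8000) / (0.0017 − (-0.2240))
   = 2.7482 − (-0.000088)/(0.225700) = 2.748590

2.7486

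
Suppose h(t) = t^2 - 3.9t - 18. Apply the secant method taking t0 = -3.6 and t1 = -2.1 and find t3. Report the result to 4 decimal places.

-2.7234

h(-3.6) = 9.000000, h(-2.1) = -5.400000
t2 = -2.100000 − (-5.400000)·(-2.100000 − (-3.600000)) / (-5.400000 − 9.000000) = -2.100000 − (-8.100000)/(-14.400000) = -2.662500
h(-2.662500) = -0.527344
t3 = -2.662500 − (-0.527344)·(-2.662500 − (-2.100000)) / (-0.527344 − (-5.400000)) = -2.662500 − (0.296631)/(4.872656) = -2.723377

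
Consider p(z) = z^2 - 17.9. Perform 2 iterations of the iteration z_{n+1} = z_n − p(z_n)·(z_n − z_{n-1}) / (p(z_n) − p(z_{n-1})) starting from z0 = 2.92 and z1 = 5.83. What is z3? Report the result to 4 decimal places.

p(2.92) = -9.373600, p(5.83) = 16.088900
z2 = 5.830000 − 16.088900·(5.830000 − 2.920000) / (16.088900 − (-9.373600)) = 5.830000 − (46.818699)/(25.462500) = 3.991269
p(3.991269) = -1.969775
z3 = 3.991269 − (-1.969775)·(3.991269 − 5.830000) / (-1.969775 − 16.088900) = 3.991269 − (3.621888)/(-18.058675) = 4.191831

4.1918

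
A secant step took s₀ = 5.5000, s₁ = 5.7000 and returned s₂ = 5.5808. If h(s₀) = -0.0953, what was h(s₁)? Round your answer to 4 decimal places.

0.1406

The secant line through (5.5000, -0.0953) and (5.7000, h(s₁)) crosses zero at s₂ = 5.5808.
So (5.5000, -0.0953), (5.7000, h(s₁)), (5.5808, 0) are collinear:
h(s₁) = -0.0953 · (5.7000 − 5.5808) / (5.5000 − 5.5808) = -0.0953 · (0.119200)/(-0.080800) = 0.140591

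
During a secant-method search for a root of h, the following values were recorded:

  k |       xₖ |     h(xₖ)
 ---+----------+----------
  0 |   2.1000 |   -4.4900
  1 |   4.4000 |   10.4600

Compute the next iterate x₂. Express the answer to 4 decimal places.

2.7908

x₂ = 4.4000 − 10.4600·(4.4000 − 2.1000) / (10.4600 − (-4.4900))
   = 4.4000 − (24.058000)/(14.950000) = 2.790769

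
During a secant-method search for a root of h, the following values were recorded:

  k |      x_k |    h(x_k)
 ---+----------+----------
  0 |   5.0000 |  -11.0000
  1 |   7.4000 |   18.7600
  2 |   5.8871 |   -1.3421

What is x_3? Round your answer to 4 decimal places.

5.9881

x_3 = 5.8871 − (-1.3421)·(5.8871 − 7.4000) / (-1.3421 − 18.7600)
   = 5.8871 − (2.030463)/(-20.102100) = 5.988108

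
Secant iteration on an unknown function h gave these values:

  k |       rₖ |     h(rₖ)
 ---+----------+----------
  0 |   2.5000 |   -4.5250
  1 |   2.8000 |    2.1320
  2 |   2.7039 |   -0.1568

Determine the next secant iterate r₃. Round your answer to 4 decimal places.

r₃ = 2.7039 − (-0.1568)·(2.7039 − 2.8000) / (-0.1568 − 2.1320)
   = 2.7039 − (0.015068)/(-2.288800) = 2.710484

2.7105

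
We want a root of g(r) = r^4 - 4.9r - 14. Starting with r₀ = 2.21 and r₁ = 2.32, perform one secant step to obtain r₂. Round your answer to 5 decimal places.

g(2.21) = -0.9745672, g(2.32) = 3.6022298
r₂ = 2.3200000 − 3.6022298·(2.3200000 − 2.2100000) / (3.6022298 − (-0.9745672)) = 2.3200000 − (0.3962453)/(4.5767969) = 2.2334230

2.23342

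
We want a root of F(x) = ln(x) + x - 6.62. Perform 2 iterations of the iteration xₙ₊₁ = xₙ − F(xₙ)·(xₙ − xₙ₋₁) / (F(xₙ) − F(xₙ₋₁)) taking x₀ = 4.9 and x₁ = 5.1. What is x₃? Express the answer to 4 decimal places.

5.0088

F(4.9) = -0.130765, F(5.1) = 0.109241
x₂ = 5.100000 − 0.109241·(5.100000 − 4.900000) / (0.109241 − (-0.130765)) = 5.100000 − (0.021848)/(0.240005) = 5.008968
F(5.008968) = 0.000198
x₃ = 5.008968 − 0.000198·(5.008968 − 5.100000) / (0.000198 − 0.109241) = 5.008968 − (-0.000018)/(-0.109042) = 5.008803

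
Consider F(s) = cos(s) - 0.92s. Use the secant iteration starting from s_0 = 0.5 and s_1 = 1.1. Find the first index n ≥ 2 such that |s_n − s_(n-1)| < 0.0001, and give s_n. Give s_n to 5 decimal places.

F(0.5) = 0.4175826, F(1.1) = -0.5584039
s_2 = 1.1000000 − (-0.5584039)·(0.6000000)/(-0.9759864) = 0.7567142;  |Δ| = 0.3432858
F(0.7567142) = 0.0309188
s_3 = 0.7567142 − 0.0309188·(-0.3432858)/(0.5893226) = 0.7747246;  |Δ| = 0.0180105
F(0.7747246) = 0.0018670
s_4 = 0.7747246 − 0.0018670·(0.0180105)/(-0.0290517) = 0.7758821;  |Δ| = 0.0011575
F(0.7758821) = -0.0000080
s_5 = 0.7758821 − (-0.0000080)·(0.0011575)/(-0.0018750) = 0.7758772;  |Δ| = 0.0000049
|s_5 − s_4| = 0.0000049 < 0.0001

n = 5, s_n = 0.77588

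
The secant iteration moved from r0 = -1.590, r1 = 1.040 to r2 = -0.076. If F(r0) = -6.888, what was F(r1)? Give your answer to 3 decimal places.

The secant line through (-1.590, -6.888) and (1.040, F(r1)) crosses zero at r2 = -0.076.
So (-1.590, -6.888), (1.040, F(r1)), (-0.076, 0) are collinear:
F(r1) = -6.888 · (1.040 − (-0.076)) / (-1.590 − (-0.076)) = -6.888 · (1.11600)/(-1.51400) = 5.07728

5.077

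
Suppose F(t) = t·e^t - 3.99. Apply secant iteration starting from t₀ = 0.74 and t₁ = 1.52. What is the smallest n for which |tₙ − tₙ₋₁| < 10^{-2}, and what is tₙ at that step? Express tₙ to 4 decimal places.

F(0.74) = -2.439008, F(1.52) = 2.959782
t₂ = 1.520000 − 2.959782·(0.780000)/(5.398790) = 1.092380;  |Δ| = 0.427620
F(1.092380) = -0.733220
t₃ = 1.092380 − (-0.733220)·(-0.427620)/(-3.693002) = 1.177281;  |Δ| = 0.084901
F(1.177281) = -0.169090
t₄ = 1.177281 − (-0.169090)·(0.084901)/(0.564130) = 1.202729;  |Δ| = 0.025448
F(1.202729) = 0.014112
t₅ = 1.202729 − 0.014112·(0.025448)/(0.183202) = 1.200769;  |Δ| = 0.001960
|t₅ − t₄| = 0.001960 < 10^{-2}

n = 5, tₙ = 1.2008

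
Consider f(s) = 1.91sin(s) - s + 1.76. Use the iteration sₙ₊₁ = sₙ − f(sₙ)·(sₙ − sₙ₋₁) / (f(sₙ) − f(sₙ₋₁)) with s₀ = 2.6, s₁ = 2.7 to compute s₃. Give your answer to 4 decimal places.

2.6543

f(2.6) = 0.144608, f(2.7) = -0.123704
s₂ = 2.700000 − (-0.123704)·(2.700000 − 2.600000) / (-0.123704 − 0.144608) = 2.700000 − (-0.012370)/(-0.268312) = 2.653895
f(2.653895) = 0.001117
s₃ = 2.653895 − 0.001117·(2.653895 − 2.700000) / (0.001117 − (-0.123704)) = 2.653895 − (-0.000052)/(0.124822) = 2.654308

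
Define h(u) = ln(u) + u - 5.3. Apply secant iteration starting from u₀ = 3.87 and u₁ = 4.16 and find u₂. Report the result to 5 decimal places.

3.93144

h(3.87) = -0.0767455, h(4.16) = 0.2855151
u₂ = 4.1600000 − 0.2855151·(4.1600000 − 3.8700000) / (0.2855151 − (-0.0767455)) = 4.1600000 − (0.0827994)/(0.3622606) = 3.9314370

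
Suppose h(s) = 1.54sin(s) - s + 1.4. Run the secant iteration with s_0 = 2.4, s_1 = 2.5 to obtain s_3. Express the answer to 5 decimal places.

2.41874

h(2.4) = 0.0402133, h(2.5) = -0.1783529
s_2 = 2.5000000 − (-0.1783529)·(2.5000000 − 2.4000000) / (-0.1783529 − 0.0402133) = 2.5000000 − (-0.0178353)/(-0.2185662) = 2.4183987
h(2.4183987) = 0.0007464
s_3 = 2.4183987 − 0.0007464·(2.4183987 − 2.5000000) / (0.0007464 − (-0.1783529)) = 2.4183987 − (-0.0000609)/(0.1790993) = 2.4187388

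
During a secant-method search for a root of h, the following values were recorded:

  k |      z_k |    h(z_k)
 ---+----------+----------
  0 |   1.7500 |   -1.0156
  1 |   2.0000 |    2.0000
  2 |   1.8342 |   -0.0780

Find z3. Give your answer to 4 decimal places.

z3 = 1.8342 − (-0.0780)·(1.8342 − 2.0000) / (-0.0780 − 2.0000)
   = 1.8342 − (0.012932)/(-2.078000) = 1.840423

1.8404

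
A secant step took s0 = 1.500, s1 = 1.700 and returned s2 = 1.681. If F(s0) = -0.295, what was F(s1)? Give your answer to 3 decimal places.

The secant line through (1.500, -0.295) and (1.700, F(s1)) crosses zero at s2 = 1.681.
So (1.500, -0.295), (1.700, F(s1)), (1.681, 0) are collinear:
F(s1) = -0.295 · (1.700 − 1.681) / (1.500 − 1.681) = -0.295 · (0.01900)/(-0.18100) = 0.03097

0.031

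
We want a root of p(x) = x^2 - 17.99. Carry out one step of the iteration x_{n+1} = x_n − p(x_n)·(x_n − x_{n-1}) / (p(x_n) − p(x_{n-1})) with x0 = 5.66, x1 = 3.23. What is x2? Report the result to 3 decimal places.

p(5.66) = 14.04560, p(3.23) = -7.55710
x2 = 3.23000 − (-7.55710)·(3.23000 − 5.66000) / (-7.55710 − 14.04560) = 3.23000 − (18.36375)/(-21.60270) = 4.08007

4.080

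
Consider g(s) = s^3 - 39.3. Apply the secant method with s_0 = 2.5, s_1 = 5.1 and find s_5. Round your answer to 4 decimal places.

3.3991

g(2.5) = -23.675000, g(5.1) = 93.351000
s_2 = 5.100000 − 93.351000·(5.100000 − 2.500000) / (93.351000 − (-23.675000)) = 5.100000 − (242.712600)/(117.026000) = 3.025994
g(3.025994) = -11.592057
s_3 = 3.025994 − (-11.592057)·(3.025994 − 5.100000) / (-11.592057 − 93.351000) = 3.025994 − (24.041993)/(-104.943057) = 3.255090
g(3.255090) = -4.810338
s_4 = 3.255090 − (-4.810338)·(3.255090 − 3.025994) / (-4.810338 − (-11.592057)) = 3.255090 − (-1.102027)/(6.781719) = 3.417590
g(3.417590) = 0.617167
s_5 = 3.417590 − 0.617167·(3.417590 − 3.255090) / (0.617167 − (-4.810338)) = 3.417590 − (0.100289)/(5.427505) = 3.399112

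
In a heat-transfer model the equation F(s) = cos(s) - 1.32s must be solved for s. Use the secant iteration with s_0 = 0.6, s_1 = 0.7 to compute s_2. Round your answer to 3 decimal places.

F(0.6) = 0.03334, F(0.7) = -0.15916
s_2 = 0.70000 − (-0.15916)·(0.70000 − 0.60000) / (-0.15916 − 0.03334) = 0.70000 − (-0.01592)/(-0.19249) = 0.61732

0.617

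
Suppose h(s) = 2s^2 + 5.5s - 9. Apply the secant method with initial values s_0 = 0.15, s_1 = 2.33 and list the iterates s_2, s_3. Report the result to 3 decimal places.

h(0.15) = -8.13000, h(2.33) = 14.67280
s_2 = 2.33000 − 14.67280·(2.33000 − 0.15000) / (14.67280 − (-8.13000)) = 2.33000 − (31.98670)/(22.80280) = 0.92725
h(0.92725) = -2.18057
s_3 = 0.92725 − (-2.18057)·(0.92725 − 2.33000) / (-2.18057 − 14.67280) = 0.92725 − (3.05880)/(-16.85337) = 1.10874

0.927, 1.109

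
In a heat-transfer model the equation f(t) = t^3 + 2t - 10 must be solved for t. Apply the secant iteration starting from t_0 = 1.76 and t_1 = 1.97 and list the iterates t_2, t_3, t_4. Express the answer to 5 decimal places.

1.84262, 1.84716, 1.84742

f(1.76) = -1.0282240, f(1.97) = 1.5853730
t_2 = 1.9700000 − 1.5853730·(1.9700000 − 1.7600000) / (1.5853730 − (-1.0282240)) = 1.9700000 − (0.3329283)/(2.6135970) = 1.8426168
f(1.8426168) = -0.0586462
t_3 = 1.8426168 − (-0.0586462)·(1.8426168 − 1.9700000) / (-0.0586462 − 1.5853730) = 1.8426168 − (0.0074705)/(-1.6440192) = 1.8471609
f(1.8471609) = -0.0031592
t_4 = 1.8471609 − (-0.0031592)·(1.8471609 − 1.8426168) / (-0.0031592 − (-0.0586462)) = 1.8471609 − (-0.0000144)/(0.0554869) = 1.8474196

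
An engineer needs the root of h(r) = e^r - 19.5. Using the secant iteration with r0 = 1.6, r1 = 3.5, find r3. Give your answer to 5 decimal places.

2.87150

h(1.6) = -14.5469676, h(3.5) = 13.6154520
r2 = 3.5000000 − 13.6154520·(3.5000000 − 1.6000000) / (13.6154520 − (-14.5469676)) = 3.5000000 − (25.8693587)/(28.1624195) = 2.5814227
h(2.5814227) = -6.2840726
r3 = 2.5814227 − (-6.2840726)·(2.5814227 − 3.5000000) / (-6.2840726 − 13.6154520) = 2.5814227 − (5.7724063)/(-19.8995246) = 2.8715003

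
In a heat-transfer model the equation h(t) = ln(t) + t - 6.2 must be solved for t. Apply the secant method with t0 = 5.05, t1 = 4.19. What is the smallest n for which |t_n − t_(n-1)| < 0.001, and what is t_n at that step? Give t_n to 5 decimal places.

h(5.05) = 0.4693882, h(4.19) = -0.5772993
t2 = 4.1900000 − (-0.5772993)·(-0.8600000)/(-1.0466875) = 4.6643320;  |Δ| = 0.4743320
h(4.6643320) = 0.0042766
t3 = 4.6643320 − 0.0042766·(0.4743320)/(0.5815759) = 4.6608440;  |Δ| = 0.0034880
h(4.6608440) = 0.0000405
t4 = 4.6608440 − 0.0000405·(-0.0034880)/(-0.0042361) = 4.6608106;  |Δ| = 0.0000334
|t4 − t3| = 0.0000334 < 0.001

n = 4, t_n = 4.66081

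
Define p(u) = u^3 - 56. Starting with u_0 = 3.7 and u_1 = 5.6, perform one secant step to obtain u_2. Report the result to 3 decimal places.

3.781

p(3.7) = -5.34700, p(5.6) = 119.61600
u_2 = 5.60000 − 119.61600·(5.60000 − 3.70000) / (119.61600 − (-5.34700)) = 5.60000 − (227.27040)/(124.96300) = 3.78130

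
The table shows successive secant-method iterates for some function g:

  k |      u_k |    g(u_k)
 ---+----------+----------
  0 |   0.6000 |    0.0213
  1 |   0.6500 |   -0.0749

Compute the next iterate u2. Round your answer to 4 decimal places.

0.6111

u2 = 0.6500 − (-0.0749)·(0.6500 − 0.6000) / (-0.0749 − 0.0213)
   = 0.6500 − (-0.003745)/(-0.096200) = 0.611071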